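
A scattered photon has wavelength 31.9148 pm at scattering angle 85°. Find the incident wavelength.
29.7000 pm

From λ' = λ + Δλ, we have λ = λ' - Δλ

First calculate the Compton shift:
Δλ = λ_C(1 - cos θ)
Δλ = 2.4263 × (1 - cos(85°))
Δλ = 2.4263 × 0.9128
Δλ = 2.2148 pm

Initial wavelength:
λ = λ' - Δλ
λ = 31.9148 - 2.2148
λ = 29.7000 pm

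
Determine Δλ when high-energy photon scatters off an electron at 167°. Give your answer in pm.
4.7904 pm

Using the Compton scattering formula:
Δλ = λ_C(1 - cos θ)

where λ_C = h/(m_e·c) ≈ 2.4263 pm is the Compton wavelength of an electron.

For θ = 167°:
cos(167°) = -0.9744
1 - cos(167°) = 1.9744

Δλ = 2.4263 × 1.9744
Δλ = 4.7904 pm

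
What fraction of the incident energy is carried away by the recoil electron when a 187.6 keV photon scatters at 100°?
0.3011 (or 30.11%)

Calculate initial and final photon energies:

Initial: E₀ = 187.6 keV → λ₀ = 6.6090 pm
Compton shift: Δλ = 2.8476 pm
Final wavelength: λ' = 9.4566 pm
Final energy: E' = 131.1086 keV

Fractional energy loss:
(E₀ - E')/E₀ = (187.6000 - 131.1086)/187.6000
= 56.4914/187.6000
= 0.3011
= 30.11%

(Intermediate values are shown rounded; full precision is carried through to the final answer.)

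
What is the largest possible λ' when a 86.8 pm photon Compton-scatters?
91.6526 pm (at θ = 180°)

The Compton shift is Δλ = λ_C(1 − cos θ).

Since cos θ ranges from −1 to 1, the factor (1 − cos θ) ranges from 0 to 2; the maximum shift occurs at θ = 180° (backscattering):
Δλ_max = 2λ_C = 2 × 2.4263 pm = 4.8526 pm

Maximum scattered wavelength:
λ'_max = λ₀ + Δλ_max = 86.8 + 4.8526 = 91.6526 pm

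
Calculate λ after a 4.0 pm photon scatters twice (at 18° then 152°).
8.6874 pm

Apply Compton shift twice:

First scattering at θ₁ = 18°:
Δλ₁ = λ_C(1 - cos(18°))
Δλ₁ = 2.4263 × 0.0489
Δλ₁ = 0.1188 pm

After first scattering:
λ₁ = 4.0 + 0.1188 = 4.1188 pm

Second scattering at θ₂ = 152°:
Δλ₂ = λ_C(1 - cos(152°))
Δλ₂ = 2.4263 × 1.8829
Δλ₂ = 4.5686 pm

Final wavelength:
λ₂ = 4.1188 + 4.5686 = 8.6874 pm

Total shift: Δλ_total = 0.1188 + 4.5686 = 4.6874 pm

(Intermediate values are shown rounded; full precision is carried through to the final answer.)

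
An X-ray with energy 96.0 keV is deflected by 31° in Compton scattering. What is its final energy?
93.4913 keV

First convert energy to wavelength:
λ = hc/E, with hc ≈ 1239.842 keV·pm (i.e. 1239.842 eV·nm)

For E = 96.0 keV = 96000 eV:
λ = 1239.842 keV·pm / 96.0 keV
λ = 12.9150 pm

Calculate the Compton shift:
Δλ = λ_C(1 - cos(31°)) = 2.4263 × 0.1428
Δλ = 0.3466 pm

Final wavelength:
λ' = 12.9150 + 0.3466 = 13.2616 pm

Final energy:
E' = hc/λ' = 1239.842 / 13.2616 = 93.4913 keV

(Intermediate values are shown rounded; full precision is carried through to the final answer.)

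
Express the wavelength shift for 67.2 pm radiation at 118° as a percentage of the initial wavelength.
5.3056%

Calculate the Compton shift:
Δλ = λ_C(1 - cos(118°))
Δλ = 2.4263 × (1 - cos(118°))
Δλ = 2.4263 × 1.4695
Δλ = 3.5654 pm

Percentage change:
(Δλ/λ₀) × 100 = (3.5654/67.2) × 100
= 5.3056%

(Intermediate values are shown rounded; full precision is carried through to the final answer.)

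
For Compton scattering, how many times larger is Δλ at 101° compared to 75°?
101° produces the larger shift by a factor of 1.607

Calculate both shifts using Δλ = λ_C(1 - cos θ):

For θ₁ = 75°:
Δλ₁ = 2.4263 × (1 - cos(75°))
Δλ₁ = 2.4263 × 0.7412
Δλ₁ = 1.7983 pm

For θ₂ = 101°:
Δλ₂ = 2.4263 × (1 - cos(101°))
Δλ₂ = 2.4263 × 1.1908
Δλ₂ = 2.8893 pm

The 101° angle produces the larger shift.
Ratio: 2.8893/1.7983 = 1.607

(Intermediate values are shown rounded; full precision is carried through to the final answer.)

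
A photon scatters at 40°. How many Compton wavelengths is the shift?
0.2340 λ_C

The Compton shift formula is:
Δλ = λ_C(1 - cos θ)

Dividing both sides by λ_C:
Δλ/λ_C = 1 - cos θ

For θ = 40°:
Δλ/λ_C = 1 - cos(40°)
Δλ/λ_C = 1 - 0.7660
Δλ/λ_C = 0.2340

This means the shift is 0.2340 × λ_C = 0.5676 pm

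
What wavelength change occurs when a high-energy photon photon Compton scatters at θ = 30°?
0.3251 pm

Using the Compton scattering formula:
Δλ = λ_C(1 - cos θ)

where λ_C = h/(m_e·c) ≈ 2.4263 pm is the Compton wavelength of an electron.

For θ = 30°:
cos(30°) = 0.8660
1 - cos(30°) = 0.1340

Δλ = 2.4263 × 0.1340
Δλ = 0.3251 pm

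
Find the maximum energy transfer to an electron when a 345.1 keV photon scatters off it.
198.2919 keV

Maximum energy transfer occurs at θ = 180° (backscattering).

Initial photon: E₀ = 345.1 keV → λ₀ = 3.5927 pm

Maximum Compton shift (at 180°):
Δλ_max = 2λ_C = 2 × 2.4263 = 4.8526 pm

Final wavelength:
λ' = 3.5927 + 4.8526 = 8.4453 pm

Minimum photon energy (maximum energy to electron):
E'_min = hc/λ' = 146.8081 keV

Maximum electron kinetic energy:
K_max = E₀ - E'_min = 345.1000 - 146.8081 = 198.2919 keV

(Intermediate values are shown rounded; full precision is carried through to the final answer.)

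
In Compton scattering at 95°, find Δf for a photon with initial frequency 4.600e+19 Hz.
1.325e+19 Hz (decrease)

Convert frequency to wavelength (c = 299792458 m/s):
λ₀ = c/f₀ = 299792458/4.600e+19 = 6.5172273e-12 m = 6.5172 pm

Calculate Compton shift:
Δλ = λ_C(1 - cos(95°)) = 2.6378 pm

Final wavelength:
λ' = λ₀ + Δλ = 6.5172 + 2.6378 = 9.1550 pm

Final frequency:
f' = c/λ' = 299792458/9.1550045e-12 = 3.2746293e+19 Hz

Frequency shift (decrease):
Δf = f₀ - f' = 4.600e+19 - 3.2746293e+19 = 1.325e+19 Hz

(Intermediate values are shown rounded; full precision is carried through to the final answer.)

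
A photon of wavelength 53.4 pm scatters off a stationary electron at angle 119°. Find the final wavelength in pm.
57.0026 pm

Using the Compton scattering formula:
λ' = λ + Δλ = λ + λ_C(1 - cos θ)

Given:
- Initial wavelength λ = 53.4 pm
- Scattering angle θ = 119°
- Compton wavelength λ_C ≈ 2.4263 pm

Calculate the shift:
Δλ = 2.4263 × (1 - cos(119°))
Δλ = 2.4263 × 1.4848
Δλ = 3.6026 pm

Final wavelength:
λ' = 53.4 + 3.6026 = 57.0026 pm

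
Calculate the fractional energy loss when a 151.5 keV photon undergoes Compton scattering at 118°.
0.3035 (or 30.35%)

Calculate initial and final photon energies:

Initial: E₀ = 151.5 keV → λ₀ = 8.1838 pm
Compton shift: Δλ = 3.5654 pm
Final wavelength: λ' = 11.7492 pm
Final energy: E' = 105.5259 keV

Fractional energy loss:
(E₀ - E')/E₀ = (151.5000 - 105.5259)/151.5000
= 45.9741/151.5000
= 0.3035
= 30.35%

(Intermediate values are shown rounded; full precision is carried through to the final answer.)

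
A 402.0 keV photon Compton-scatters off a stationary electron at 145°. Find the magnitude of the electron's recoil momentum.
2.9167e-22 kg·m/s

The electron is initially at rest, so by conservation of momentum:
p⃗_e = p⃗₀ − p⃗'  (incident photon momentum minus scattered photon momentum)

Photon momentum magnitudes (p = h/λ = E/c):
λ₀ = hc/E₀ = 3.0842 pm → p₀ = h/λ₀ = 2.1484e-22 kg·m/s
Δλ = λ_C(1 − cos 145°) = 4.4138 pm
λ' = 7.4980 pm → p' = h/λ' = 8.8371e-23 kg·m/s

The scattered photon makes angle θ = 145° with the incident direction, so by the law of cosines:
|p⃗_e|² = p₀² + p'² − 2p₀p'cos θ
|p⃗_e|² = (2.1484e-22)² + (8.8371e-23)² − 2·2.1484e-22·8.8371e-23·cos(145°)
|p⃗_e| = 2.9167e-22 kg·m/s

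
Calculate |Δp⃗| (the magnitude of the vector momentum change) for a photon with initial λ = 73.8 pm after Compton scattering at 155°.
1.7015e-23 kg·m/s

Photon momentum magnitude is p = h/λ.

Initial momentum:
p₀ = h/λ = 6.6261e-34/7.3800e-11 = 8.9784e-24 kg·m/s

After scattering:
λ' = λ + Δλ = 73.8 + 4.6253 = 78.4253 pm
p' = h/λ' = 6.6261e-34/7.8425e-11 = 8.4489e-24 kg·m/s

Momentum is a vector; the scattered photon's direction makes angle θ = 155° with the incident direction. The magnitude of the vector change Δp⃗ = p⃗₀ − p⃗' is found from the law of cosines:
|Δp⃗|² = p₀² + p'² − 2p₀p'cos θ
|Δp⃗|² = (8.9784e-24)² + (8.4489e-24)² − 2·8.9784e-24·8.4489e-24·cos(155°)
|Δp⃗| = 1.7015e-23 kg·m/s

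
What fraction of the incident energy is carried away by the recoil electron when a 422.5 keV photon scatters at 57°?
0.2735 (or 27.35%)

Calculate initial and final photon energies:

Initial: E₀ = 422.5 keV → λ₀ = 2.9345 pm
Compton shift: Δλ = 1.1048 pm
Final wavelength: λ' = 4.0394 pm
Final energy: E' = 306.9384 keV

Fractional energy loss:
(E₀ - E')/E₀ = (422.5000 - 306.9384)/422.5000
= 115.5616/422.5000
= 0.2735
= 27.35%

(Intermediate values are shown rounded; full precision is carried through to the final answer.)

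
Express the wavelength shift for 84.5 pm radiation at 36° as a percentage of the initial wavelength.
0.5484%

Calculate the Compton shift:
Δλ = λ_C(1 - cos(36°))
Δλ = 2.4263 × (1 - cos(36°))
Δλ = 2.4263 × 0.1910
Δλ = 0.4634 pm

Percentage change:
(Δλ/λ₀) × 100 = (0.4634/84.5) × 100
= 0.5484%

(Intermediate values are shown rounded; full precision is carried through to the final answer.)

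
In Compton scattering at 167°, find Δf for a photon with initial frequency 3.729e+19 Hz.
1.392e+19 Hz (decrease)

Convert frequency to wavelength (c = 299792458 m/s):
λ₀ = c/f₀ = 299792458/3.729e+19 = 8.0394867e-12 m = 8.0395 pm

Calculate Compton shift:
Δλ = λ_C(1 - cos(167°)) = 4.7904 pm

Final wavelength:
λ' = λ₀ + Δλ = 8.0395 + 4.7904 = 12.8299 pm

Final frequency:
f' = c/λ' = 299792458/1.2829921e-11 = 2.3366664e+19 Hz

Frequency shift (decrease):
Δf = f₀ - f' = 3.729e+19 - 2.3366664e+19 = 1.392e+19 Hz

(Intermediate values are shown rounded; full precision is carried through to the final answer.)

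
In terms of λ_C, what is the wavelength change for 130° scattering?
1.6428 λ_C

The Compton shift formula is:
Δλ = λ_C(1 - cos θ)

Dividing both sides by λ_C:
Δλ/λ_C = 1 - cos θ

For θ = 130°:
Δλ/λ_C = 1 - cos(130°)
Δλ/λ_C = 1 - -0.6428
Δλ/λ_C = 1.6428

This means the shift is 1.6428 × λ_C = 3.9859 pm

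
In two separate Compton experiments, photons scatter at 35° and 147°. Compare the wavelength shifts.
147° produces the larger shift by a factor of 10.167

Calculate both shifts using Δλ = λ_C(1 - cos θ):

For θ₁ = 35°:
Δλ₁ = 2.4263 × (1 - cos(35°))
Δλ₁ = 2.4263 × 0.1808
Δλ₁ = 0.4388 pm

For θ₂ = 147°:
Δλ₂ = 2.4263 × (1 - cos(147°))
Δλ₂ = 2.4263 × 1.8387
Δλ₂ = 4.4612 pm

The 147° angle produces the larger shift.
Ratio: 4.4612/0.4388 = 10.167

(Intermediate values are shown rounded; full precision is carried through to the final answer.)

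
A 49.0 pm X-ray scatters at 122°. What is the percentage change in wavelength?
7.5756%

Calculate the Compton shift:
Δλ = λ_C(1 - cos(122°))
Δλ = 2.4263 × (1 - cos(122°))
Δλ = 2.4263 × 1.5299
Δλ = 3.7121 pm

Percentage change:
(Δλ/λ₀) × 100 = (3.7121/49.0) × 100
= 7.5756%

(Intermediate values are shown rounded; full precision is carried through to the final answer.)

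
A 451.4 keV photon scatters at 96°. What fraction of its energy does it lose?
0.4939 (or 49.39%)

Calculate initial and final photon energies:

Initial: E₀ = 451.4 keV → λ₀ = 2.7467 pm
Compton shift: Δλ = 2.6799 pm
Final wavelength: λ' = 5.4266 pm
Final energy: E' = 228.4754 keV

Fractional energy loss:
(E₀ - E')/E₀ = (451.4000 - 228.4754)/451.4000
= 222.9246/451.4000
= 0.4939
= 49.39%

(Intermediate values are shown rounded; full precision is carried through to the final answer.)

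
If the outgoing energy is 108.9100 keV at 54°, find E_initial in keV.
119.4000 keV

Convert final energy to wavelength (hc ≈ 1239.842 keV·pm):
λ' = hc/E' = 1239.842 / 108.9100 = 11.3841 pm

Calculate the Compton shift:
Δλ = λ_C(1 - cos(54°))
Δλ = 2.4263 × (1 - cos(54°))
Δλ = 1.0002 pm

Initial wavelength:
λ = λ' - Δλ = 11.3841 - 1.0002 = 10.3839 pm

Initial energy:
E = hc/λ = 1239.842 / 10.3839 = 119.4000 keV

(Intermediate values are shown rounded; full precision is carried through to the final answer.)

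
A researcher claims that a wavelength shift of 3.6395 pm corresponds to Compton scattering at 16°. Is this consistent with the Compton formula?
No, inconsistent

Calculate the expected shift for θ = 16°:

Δλ_expected = λ_C(1 - cos(16°))
Δλ_expected = 2.4263 × (1 - cos(16°))
Δλ_expected = 2.4263 × 0.0387
Δλ_expected = 0.0940 pm

Given shift: 3.6395 pm
Expected shift: 0.0940 pm
Difference: 3.5455 pm

The values do not match. The given shift corresponds to θ ≈ 120.0°, not 16°.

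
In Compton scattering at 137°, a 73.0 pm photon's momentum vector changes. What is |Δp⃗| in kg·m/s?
1.6432e-23 kg·m/s

Photon momentum magnitude is p = h/λ.

Initial momentum:
p₀ = h/λ = 6.6261e-34/7.3000e-11 = 9.0768e-24 kg·m/s

After scattering:
λ' = λ + Δλ = 73.0 + 4.2008 = 77.2008 pm
p' = h/λ' = 6.6261e-34/7.7201e-11 = 8.5829e-24 kg·m/s

Momentum is a vector; the scattered photon's direction makes angle θ = 137° with the incident direction. The magnitude of the vector change Δp⃗ = p⃗₀ − p⃗' is found from the law of cosines:
|Δp⃗|² = p₀² + p'² − 2p₀p'cos θ
|Δp⃗|² = (9.0768e-24)² + (8.5829e-24)² − 2·9.0768e-24·8.5829e-24·cos(137°)
|Δp⃗| = 1.6432e-23 kg·m/s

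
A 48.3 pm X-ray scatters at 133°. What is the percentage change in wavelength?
8.4494%

Calculate the Compton shift:
Δλ = λ_C(1 - cos(133°))
Δλ = 2.4263 × (1 - cos(133°))
Δλ = 2.4263 × 1.6820
Δλ = 4.0810 pm

Percentage change:
(Δλ/λ₀) × 100 = (4.0810/48.3) × 100
= 8.4494%

(Intermediate values are shown rounded; full precision is carried through to the final answer.)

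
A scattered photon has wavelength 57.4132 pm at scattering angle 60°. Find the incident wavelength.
56.2000 pm

From λ' = λ + Δλ, we have λ = λ' - Δλ

First calculate the Compton shift:
Δλ = λ_C(1 - cos θ)
Δλ = 2.4263 × (1 - cos(60°))
Δλ = 2.4263 × 0.5000
Δλ = 1.2132 pm

Initial wavelength:
λ = λ' - Δλ
λ = 57.4132 - 1.2132
λ = 56.2000 pm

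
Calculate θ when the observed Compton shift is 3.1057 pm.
106.26°

From the Compton formula Δλ = λ_C(1 - cos θ), we can solve for θ:

cos θ = 1 - Δλ/λ_C

Given:
- Δλ = 3.1057 pm
- λ_C = h/(m_e·c) ≈ 2.42631024 pm

cos θ = 1 - 3.1057/2.42631024
cos θ = 1 - 1.280009
cos θ = -0.280009

θ = arccos(-0.280009)
θ = 106.26°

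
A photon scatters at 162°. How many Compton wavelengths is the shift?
1.9511 λ_C

The Compton shift formula is:
Δλ = λ_C(1 - cos θ)

Dividing both sides by λ_C:
Δλ/λ_C = 1 - cos θ

For θ = 162°:
Δλ/λ_C = 1 - cos(162°)
Δλ/λ_C = 1 - -0.9511
Δλ/λ_C = 1.9511

This means the shift is 1.9511 × λ_C = 4.7339 pm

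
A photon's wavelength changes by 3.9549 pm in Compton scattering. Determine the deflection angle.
129.05°

From the Compton formula Δλ = λ_C(1 - cos θ), we can solve for θ:

cos θ = 1 - Δλ/λ_C

Given:
- Δλ = 3.9549 pm
- λ_C = h/(m_e·c) ≈ 2.42631024 pm

cos θ = 1 - 3.9549/2.42631024
cos θ = 1 - 1.630006
cos θ = -0.630006

θ = arccos(-0.630006)
θ = 129.05°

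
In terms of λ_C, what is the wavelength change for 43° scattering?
0.2686 λ_C

The Compton shift formula is:
Δλ = λ_C(1 - cos θ)

Dividing both sides by λ_C:
Δλ/λ_C = 1 - cos θ

For θ = 43°:
Δλ/λ_C = 1 - cos(43°)
Δλ/λ_C = 1 - 0.7314
Δλ/λ_C = 0.2686

This means the shift is 0.2686 × λ_C = 0.6518 pm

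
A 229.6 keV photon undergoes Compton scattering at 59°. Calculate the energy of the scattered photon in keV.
188.5210 keV

First convert energy to wavelength:
λ = hc/E, with hc ≈ 1239.842 keV·pm (i.e. 1239.842 eV·nm)

For E = 229.6 keV = 229600 eV:
λ = 1239.842 keV·pm / 229.6 keV
λ = 5.4000 pm

Calculate the Compton shift:
Δλ = λ_C(1 - cos(59°)) = 2.4263 × 0.4850
Δλ = 1.1767 pm

Final wavelength:
λ' = 5.4000 + 1.1767 = 6.5767 pm

Final energy:
E' = hc/λ' = 1239.842 / 6.5767 = 188.5210 keV

(Intermediate values are shown rounded; full precision is carried through to the final answer.)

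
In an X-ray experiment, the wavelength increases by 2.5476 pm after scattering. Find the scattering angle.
92.87°

From the Compton formula Δλ = λ_C(1 - cos θ), we can solve for θ:

cos θ = 1 - Δλ/λ_C

Given:
- Δλ = 2.5476 pm
- λ_C = h/(m_e·c) ≈ 2.42631024 pm

cos θ = 1 - 2.5476/2.42631024
cos θ = 1 - 1.049989
cos θ = -0.049989

θ = arccos(-0.049989)
θ = 92.87°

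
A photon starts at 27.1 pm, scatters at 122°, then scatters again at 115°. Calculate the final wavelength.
34.2638 pm

Apply Compton shift twice:

First scattering at θ₁ = 122°:
Δλ₁ = λ_C(1 - cos(122°))
Δλ₁ = 2.4263 × 1.5299
Δλ₁ = 3.7121 pm

After first scattering:
λ₁ = 27.1 + 3.7121 = 30.8121 pm

Second scattering at θ₂ = 115°:
Δλ₂ = λ_C(1 - cos(115°))
Δλ₂ = 2.4263 × 1.4226
Δλ₂ = 3.4517 pm

Final wavelength:
λ₂ = 30.8121 + 3.4517 = 34.2638 pm

Total shift: Δλ_total = 3.7121 + 3.4517 = 7.1638 pm

(Intermediate values are shown rounded; full precision is carried through to the final answer.)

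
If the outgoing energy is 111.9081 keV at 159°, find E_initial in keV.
194.1001 keV

Convert final energy to wavelength (hc ≈ 1239.842 keV·pm):
λ' = hc/E' = 1239.842 / 111.9081 = 11.0791 pm

Calculate the Compton shift:
Δλ = λ_C(1 - cos(159°))
Δλ = 2.4263 × (1 - cos(159°))
Δλ = 4.6915 pm

Initial wavelength:
λ = λ' - Δλ = 11.0791 - 4.6915 = 6.3876 pm

Initial energy:
E = hc/λ = 1239.842 / 6.3876 = 194.1001 keV

(Intermediate values are shown rounded; full precision is carried through to the final answer.)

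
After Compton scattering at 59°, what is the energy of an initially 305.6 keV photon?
236.8940 keV

First convert energy to wavelength:
λ = hc/E, with hc ≈ 1239.842 keV·pm (i.e. 1239.842 eV·nm)

For E = 305.6 keV = 305600 eV:
λ = 1239.842 keV·pm / 305.6 keV
λ = 4.0571 pm

Calculate the Compton shift:
Δλ = λ_C(1 - cos(59°)) = 2.4263 × 0.4850
Δλ = 1.1767 pm

Final wavelength:
λ' = 4.0571 + 1.1767 = 5.2337 pm

Final energy:
E' = hc/λ' = 1239.842 / 5.2337 = 236.8940 keV

(Intermediate values are shown rounded; full precision is carried through to the final answer.)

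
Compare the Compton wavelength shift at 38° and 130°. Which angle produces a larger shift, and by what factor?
130° produces the larger shift by a factor of 7.749

Calculate both shifts using Δλ = λ_C(1 - cos θ):

For θ₁ = 38°:
Δλ₁ = 2.4263 × (1 - cos(38°))
Δλ₁ = 2.4263 × 0.2120
Δλ₁ = 0.5144 pm

For θ₂ = 130°:
Δλ₂ = 2.4263 × (1 - cos(130°))
Δλ₂ = 2.4263 × 1.6428
Δλ₂ = 3.9859 pm

The 130° angle produces the larger shift.
Ratio: 3.9859/0.5144 = 7.749

(Intermediate values are shown rounded; full precision is carried through to the final answer.)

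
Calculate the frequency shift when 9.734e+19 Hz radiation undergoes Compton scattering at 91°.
4.331e+19 Hz (decrease)

Convert frequency to wavelength (c = 299792458 m/s):
λ₀ = c/f₀ = 299792458/9.734e+19 = 3.0798486e-12 m = 3.0798 pm

Calculate Compton shift:
Δλ = λ_C(1 - cos(91°)) = 2.4687 pm

Final wavelength:
λ' = λ₀ + Δλ = 3.0798 + 2.4687 = 5.5485 pm

Final frequency:
f' = c/λ' = 299792458/5.5485037e-12 = 5.4031226e+19 Hz

Frequency shift (decrease):
Δf = f₀ - f' = 9.734e+19 - 5.4031226e+19 = 4.331e+19 Hz

(Intermediate values are shown rounded; full precision is carried through to the final answer.)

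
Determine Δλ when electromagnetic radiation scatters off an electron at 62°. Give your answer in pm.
1.2872 pm

Using the Compton scattering formula:
Δλ = λ_C(1 - cos θ)

where λ_C = h/(m_e·c) ≈ 2.4263 pm is the Compton wavelength of an electron.

For θ = 62°:
cos(62°) = 0.4695
1 - cos(62°) = 0.5305

Δλ = 2.4263 × 0.5305
Δλ = 1.2872 pm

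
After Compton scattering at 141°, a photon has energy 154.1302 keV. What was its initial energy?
332.2002 keV

Convert final energy to wavelength (hc ≈ 1239.842 keV·pm):
λ' = hc/E' = 1239.842 / 154.1302 = 8.0441 pm

Calculate the Compton shift:
Δλ = λ_C(1 - cos(141°))
Δλ = 2.4263 × (1 - cos(141°))
Δλ = 4.3119 pm

Initial wavelength:
λ = λ' - Δλ = 8.0441 - 4.3119 = 3.7322 pm

Initial energy:
E = hc/λ = 1239.842 / 3.7322 = 332.2002 keV

(Intermediate values are shown rounded; full precision is carried through to the final answer.)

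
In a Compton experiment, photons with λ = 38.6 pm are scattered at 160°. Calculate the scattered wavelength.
43.3063 pm

Using the Compton scattering formula:
λ' = λ + Δλ = λ + λ_C(1 - cos θ)

Given:
- Initial wavelength λ = 38.6 pm
- Scattering angle θ = 160°
- Compton wavelength λ_C ≈ 2.4263 pm

Calculate the shift:
Δλ = 2.4263 × (1 - cos(160°))
Δλ = 2.4263 × 1.9397
Δλ = 4.7063 pm

Final wavelength:
λ' = 38.6 + 4.7063 = 43.3063 pm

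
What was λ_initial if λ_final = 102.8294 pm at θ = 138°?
98.6000 pm

From λ' = λ + Δλ, we have λ = λ' - Δλ

First calculate the Compton shift:
Δλ = λ_C(1 - cos θ)
Δλ = 2.4263 × (1 - cos(138°))
Δλ = 2.4263 × 1.7431
Δλ = 4.2294 pm

Initial wavelength:
λ = λ' - Δλ
λ = 102.8294 - 4.2294
λ = 98.6000 pm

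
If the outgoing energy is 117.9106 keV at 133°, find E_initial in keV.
192.7000 keV

Convert final energy to wavelength (hc ≈ 1239.842 keV·pm):
λ' = hc/E' = 1239.842 / 117.9106 = 10.5151 pm

Calculate the Compton shift:
Δλ = λ_C(1 - cos(133°))
Δλ = 2.4263 × (1 - cos(133°))
Δλ = 4.0810 pm

Initial wavelength:
λ = λ' - Δλ = 10.5151 - 4.0810 = 6.4341 pm

Initial energy:
E = hc/λ = 1239.842 / 6.4341 = 192.7000 keV

(Intermediate values are shown rounded; full precision is carried through to the final answer.)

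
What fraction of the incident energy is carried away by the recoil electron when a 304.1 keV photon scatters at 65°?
0.2557 (or 25.57%)

Calculate initial and final photon energies:

Initial: E₀ = 304.1 keV → λ₀ = 4.0771 pm
Compton shift: Δλ = 1.4009 pm
Final wavelength: λ' = 5.4780 pm
Final energy: E' = 226.3314 keV

Fractional energy loss:
(E₀ - E')/E₀ = (304.1000 - 226.3314)/304.1000
= 77.7686/304.1000
= 0.2557
= 25.57%

(Intermediate values are shown rounded; full precision is carried through to the final answer.)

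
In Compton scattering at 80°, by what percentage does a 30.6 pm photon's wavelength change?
6.5522%

Calculate the Compton shift:
Δλ = λ_C(1 - cos(80°))
Δλ = 2.4263 × (1 - cos(80°))
Δλ = 2.4263 × 0.8264
Δλ = 2.0050 pm

Percentage change:
(Δλ/λ₀) × 100 = (2.0050/30.6) × 100
= 6.5522%

(Intermediate values are shown rounded; full precision is carried through to the final answer.)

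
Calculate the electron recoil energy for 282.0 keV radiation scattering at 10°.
2.3446 keV

By energy conservation: K_e = E_initial - E_final

First find the scattered photon energy:
Initial wavelength: λ = hc/E = 4.3966 pm
Compton shift: Δλ = λ_C(1 - cos(10°)) = 0.0369 pm
Final wavelength: λ' = 4.3966 + 0.0369 = 4.4335 pm
Final photon energy: E' = hc/λ' = 279.6554 keV

Electron kinetic energy:
K_e = E - E' = 282.0000 - 279.6554 = 2.3446 keV

(Intermediate values are shown rounded; full precision is carried through to the final answer.)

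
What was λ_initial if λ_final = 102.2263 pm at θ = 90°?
99.8000 pm

From λ' = λ + Δλ, we have λ = λ' - Δλ

First calculate the Compton shift:
Δλ = λ_C(1 - cos θ)
Δλ = 2.4263 × (1 - cos(90°))
Δλ = 2.4263 × 1.0000
Δλ = 2.4263 pm

Initial wavelength:
λ = λ' - Δλ
λ = 102.2263 - 2.4263
λ = 99.8000 pm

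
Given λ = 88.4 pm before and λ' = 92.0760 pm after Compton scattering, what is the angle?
121.00°

First find the wavelength shift:
Δλ = λ' - λ = 92.0760 - 88.4 = 3.6760 pm

Using Δλ = λ_C(1 - cos θ), with λ_C = h/(m_e·c) ≈ 2.42631024 pm:
cos θ = 1 - Δλ/λ_C
cos θ = 1 - 3.6760/2.42631024
cos θ = -0.515058

θ = arccos(-0.515058)
θ = 121.00°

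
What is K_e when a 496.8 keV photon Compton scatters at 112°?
284.1662 keV

By energy conservation: K_e = E_initial - E_final

First find the scattered photon energy:
Initial wavelength: λ = hc/E = 2.4957 pm
Compton shift: Δλ = λ_C(1 - cos(112°)) = 3.3352 pm
Final wavelength: λ' = 2.4957 + 3.3352 = 5.8309 pm
Final photon energy: E' = hc/λ' = 212.6338 keV

Electron kinetic energy:
K_e = E - E' = 496.8000 - 212.6338 = 284.1662 keV

(Intermediate values are shown rounded; full precision is carried through to the final answer.)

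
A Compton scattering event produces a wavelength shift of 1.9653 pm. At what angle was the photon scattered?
79.05°

From the Compton formula Δλ = λ_C(1 - cos θ), we can solve for θ:

cos θ = 1 - Δλ/λ_C

Given:
- Δλ = 1.9653 pm
- λ_C = h/(m_e·c) ≈ 2.42631024 pm

cos θ = 1 - 1.9653/2.42631024
cos θ = 1 - 0.809995
cos θ = 0.190005

θ = arccos(0.190005)
θ = 79.05°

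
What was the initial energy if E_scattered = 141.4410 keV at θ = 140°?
276.7000 keV

Convert final energy to wavelength (hc ≈ 1239.842 keV·pm):
λ' = hc/E' = 1239.842 / 141.4410 = 8.7658 pm

Calculate the Compton shift:
Δλ = λ_C(1 - cos(140°))
Δλ = 2.4263 × (1 - cos(140°))
Δλ = 4.2850 pm

Initial wavelength:
λ = λ' - Δλ = 8.7658 - 4.2850 = 4.4808 pm

Initial energy:
E = hc/λ = 1239.842 / 4.4808 = 276.7000 keV

(Intermediate values are shown rounded; full precision is carried through to the final answer.)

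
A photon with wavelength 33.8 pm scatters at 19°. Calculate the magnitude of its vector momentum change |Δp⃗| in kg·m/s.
6.4589e-24 kg·m/s

Photon momentum magnitude is p = h/λ.

Initial momentum:
p₀ = h/λ = 6.6261e-34/3.3800e-11 = 1.9604e-23 kg·m/s

After scattering:
λ' = λ + Δλ = 33.8 + 0.1322 = 33.9322 pm
p' = h/λ' = 6.6261e-34/3.3932e-11 = 1.9527e-23 kg·m/s

Momentum is a vector; the scattered photon's direction makes angle θ = 19° with the incident direction. The magnitude of the vector change Δp⃗ = p⃗₀ − p⃗' is found from the law of cosines:
|Δp⃗|² = p₀² + p'² − 2p₀p'cos θ
|Δp⃗|² = (1.9604e-23)² + (1.9527e-23)² − 2·1.9604e-23·1.9527e-23·cos(19°)
|Δp⃗| = 6.4589e-24 kg·m/s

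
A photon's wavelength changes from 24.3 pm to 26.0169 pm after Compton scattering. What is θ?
73.00°

First find the wavelength shift:
Δλ = λ' - λ = 26.0169 - 24.3 = 1.7169 pm

Using Δλ = λ_C(1 - cos θ), with λ_C = h/(m_e·c) ≈ 2.42631024 pm:
cos θ = 1 - Δλ/λ_C
cos θ = 1 - 1.7169/2.42631024
cos θ = 0.292382

θ = arccos(0.292382)
θ = 73.00°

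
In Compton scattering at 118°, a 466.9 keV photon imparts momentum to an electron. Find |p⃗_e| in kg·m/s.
3.1395e-22 kg·m/s

The electron is initially at rest, so by conservation of momentum:
p⃗_e = p⃗₀ − p⃗'  (incident photon momentum minus scattered photon momentum)

Photon momentum magnitudes (p = h/λ = E/c):
λ₀ = hc/E₀ = 2.6555 pm → p₀ = h/λ₀ = 2.4952e-22 kg·m/s
Δλ = λ_C(1 − cos 118°) = 3.5654 pm
λ' = 6.2209 pm → p' = h/λ' = 1.0651e-22 kg·m/s

The scattered photon makes angle θ = 118° with the incident direction, so by the law of cosines:
|p⃗_e|² = p₀² + p'² − 2p₀p'cos θ
|p⃗_e|² = (2.4952e-22)² + (1.0651e-22)² − 2·2.4952e-22·1.0651e-22·cos(118°)
|p⃗_e| = 3.1395e-22 kg·m/s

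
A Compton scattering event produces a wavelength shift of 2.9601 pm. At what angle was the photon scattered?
102.71°

From the Compton formula Δλ = λ_C(1 - cos θ), we can solve for θ:

cos θ = 1 - Δλ/λ_C

Given:
- Δλ = 2.9601 pm
- λ_C = h/(m_e·c) ≈ 2.42631024 pm

cos θ = 1 - 2.9601/2.42631024
cos θ = 1 - 1.220001
cos θ = -0.220001

θ = arccos(-0.220001)
θ = 102.71°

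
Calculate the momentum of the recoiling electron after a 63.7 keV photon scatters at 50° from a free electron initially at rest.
2.8192e-23 kg·m/s

The electron is initially at rest, so by conservation of momentum:
p⃗_e = p⃗₀ − p⃗'  (incident photon momentum minus scattered photon momentum)

Photon momentum magnitudes (p = h/λ = E/c):
λ₀ = hc/E₀ = 19.4638 pm → p₀ = h/λ₀ = 3.4043e-23 kg·m/s
Δλ = λ_C(1 − cos 50°) = 0.8667 pm
λ' = 20.3305 pm → p' = h/λ' = 3.2592e-23 kg·m/s

The scattered photon makes angle θ = 50° with the incident direction, so by the law of cosines:
|p⃗_e|² = p₀² + p'² − 2p₀p'cos θ
|p⃗_e|² = (3.4043e-23)² + (3.2592e-23)² − 2·3.4043e-23·3.2592e-23·cos(50°)
|p⃗_e| = 2.8192e-23 kg·m/s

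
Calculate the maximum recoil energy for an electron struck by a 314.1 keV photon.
173.2073 keV

Maximum energy transfer occurs at θ = 180° (backscattering).

Initial photon: E₀ = 314.1 keV → λ₀ = 3.9473 pm

Maximum Compton shift (at 180°):
Δλ_max = 2λ_C = 2 × 2.4263 = 4.8526 pm

Final wavelength:
λ' = 3.9473 + 4.8526 = 8.7999 pm

Minimum photon energy (maximum energy to electron):
E'_min = hc/λ' = 140.8927 keV

Maximum electron kinetic energy:
K_max = E₀ - E'_min = 314.1000 - 140.8927 = 173.2073 keV

(Intermediate values are shown rounded; full precision is carried through to the final answer.)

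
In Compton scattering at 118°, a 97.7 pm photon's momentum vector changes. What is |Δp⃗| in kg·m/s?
1.1423e-23 kg·m/s

Photon momentum magnitude is p = h/λ.

Initial momentum:
p₀ = h/λ = 6.6261e-34/9.7700e-11 = 6.7821e-24 kg·m/s

After scattering:
λ' = λ + Δλ = 97.7 + 3.5654 = 101.2654 pm
p' = h/λ' = 6.6261e-34/1.0127e-10 = 6.5433e-24 kg·m/s

Momentum is a vector; the scattered photon's direction makes angle θ = 118° with the incident direction. The magnitude of the vector change Δp⃗ = p⃗₀ − p⃗' is found from the law of cosines:
|Δp⃗|² = p₀² + p'² − 2p₀p'cos θ
|Δp⃗|² = (6.7821e-24)² + (6.5433e-24)² − 2·6.7821e-24·6.5433e-24·cos(118°)
|Δp⃗| = 1.1423e-23 kg·m/s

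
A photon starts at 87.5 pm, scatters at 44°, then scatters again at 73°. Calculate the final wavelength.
89.8979 pm

Apply Compton shift twice:

First scattering at θ₁ = 44°:
Δλ₁ = λ_C(1 - cos(44°))
Δλ₁ = 2.4263 × 0.2807
Δλ₁ = 0.6810 pm

After first scattering:
λ₁ = 87.5 + 0.6810 = 88.1810 pm

Second scattering at θ₂ = 73°:
Δλ₂ = λ_C(1 - cos(73°))
Δλ₂ = 2.4263 × 0.7076
Δλ₂ = 1.7169 pm

Final wavelength:
λ₂ = 88.1810 + 1.7169 = 89.8979 pm

Total shift: Δλ_total = 0.6810 + 1.7169 = 2.3979 pm

(Intermediate values are shown rounded; full precision is carried through to the final answer.)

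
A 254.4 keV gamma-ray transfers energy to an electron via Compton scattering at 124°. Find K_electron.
111.1762 keV

By energy conservation: K_e = E_initial - E_final

First find the scattered photon energy:
Initial wavelength: λ = hc/E = 4.8736 pm
Compton shift: Δλ = λ_C(1 - cos(124°)) = 3.7831 pm
Final wavelength: λ' = 4.8736 + 3.7831 = 8.6567 pm
Final photon energy: E' = hc/λ' = 143.2238 keV

Electron kinetic energy:
K_e = E - E' = 254.4000 - 143.2238 = 111.1762 keV

(Intermediate values are shown rounded; full precision is carried through to the final answer.)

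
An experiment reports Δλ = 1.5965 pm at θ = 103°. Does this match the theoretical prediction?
No, inconsistent

Calculate the expected shift for θ = 103°:

Δλ_expected = λ_C(1 - cos(103°))
Δλ_expected = 2.4263 × (1 - cos(103°))
Δλ_expected = 2.4263 × 1.2250
Δλ_expected = 2.9721 pm

Given shift: 1.5965 pm
Expected shift: 2.9721 pm
Difference: 1.3756 pm

The values do not match. The given shift corresponds to θ ≈ 70.0°, not 103°.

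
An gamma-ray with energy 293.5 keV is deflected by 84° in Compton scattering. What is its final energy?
193.8154 keV

First convert energy to wavelength:
λ = hc/E, with hc ≈ 1239.842 keV·pm (i.e. 1239.842 eV·nm)

For E = 293.5 keV = 293500 eV:
λ = 1239.842 keV·pm / 293.5 keV
λ = 4.2243 pm

Calculate the Compton shift:
Δλ = λ_C(1 - cos(84°)) = 2.4263 × 0.8955
Δλ = 2.1727 pm

Final wavelength:
λ' = 4.2243 + 2.1727 = 6.3970 pm

Final energy:
E' = hc/λ' = 1239.842 / 6.3970 = 193.8154 keV

(Intermediate values are shown rounded; full precision is carried through to the final answer.)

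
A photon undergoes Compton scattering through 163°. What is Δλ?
4.7466 pm

Using the Compton scattering formula:
Δλ = λ_C(1 - cos θ)

where λ_C = h/(m_e·c) ≈ 2.4263 pm is the Compton wavelength of an electron.

For θ = 163°:
cos(163°) = -0.9563
1 - cos(163°) = 1.9563

Δλ = 2.4263 × 1.9563
Δλ = 4.7466 pm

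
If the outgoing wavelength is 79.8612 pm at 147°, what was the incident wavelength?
75.4000 pm

From λ' = λ + Δλ, we have λ = λ' - Δλ

First calculate the Compton shift:
Δλ = λ_C(1 - cos θ)
Δλ = 2.4263 × (1 - cos(147°))
Δλ = 2.4263 × 1.8387
Δλ = 4.4612 pm

Initial wavelength:
λ = λ' - Δλ
λ = 79.8612 - 4.4612
λ = 75.4000 pm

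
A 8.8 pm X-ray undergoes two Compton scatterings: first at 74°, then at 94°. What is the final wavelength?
13.1531 pm

Apply Compton shift twice:

First scattering at θ₁ = 74°:
Δλ₁ = λ_C(1 - cos(74°))
Δλ₁ = 2.4263 × 0.7244
Δλ₁ = 1.7575 pm

After first scattering:
λ₁ = 8.8 + 1.7575 = 10.5575 pm

Second scattering at θ₂ = 94°:
Δλ₂ = λ_C(1 - cos(94°))
Δλ₂ = 2.4263 × 1.0698
Δλ₂ = 2.5956 pm

Final wavelength:
λ₂ = 10.5575 + 2.5956 = 13.1531 pm

Total shift: Δλ_total = 1.7575 + 2.5956 = 4.3531 pm

(Intermediate values are shown rounded; full precision is carried through to the final answer.)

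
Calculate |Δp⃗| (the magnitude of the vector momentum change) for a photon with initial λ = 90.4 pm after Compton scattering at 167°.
1.4199e-23 kg·m/s

Photon momentum magnitude is p = h/λ.

Initial momentum:
p₀ = h/λ = 6.6261e-34/9.0400e-11 = 7.3297e-24 kg·m/s

After scattering:
λ' = λ + Δλ = 90.4 + 4.7904 = 95.1904 pm
p' = h/λ' = 6.6261e-34/9.5190e-11 = 6.9609e-24 kg·m/s

Momentum is a vector; the scattered photon's direction makes angle θ = 167° with the incident direction. The magnitude of the vector change Δp⃗ = p⃗₀ − p⃗' is found from the law of cosines:
|Δp⃗|² = p₀² + p'² − 2p₀p'cos θ
|Δp⃗|² = (7.3297e-24)² + (6.9609e-24)² − 2·7.3297e-24·6.9609e-24·cos(167°)
|Δp⃗| = 1.4199e-23 kg·m/s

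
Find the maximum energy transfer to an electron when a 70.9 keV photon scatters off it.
15.4008 keV

Maximum energy transfer occurs at θ = 180° (backscattering).

Initial photon: E₀ = 70.9 keV → λ₀ = 17.4872 pm

Maximum Compton shift (at 180°):
Δλ_max = 2λ_C = 2 × 2.4263 = 4.8526 pm

Final wavelength:
λ' = 17.4872 + 4.8526 = 22.3398 pm

Minimum photon energy (maximum energy to electron):
E'_min = hc/λ' = 55.4992 keV

Maximum electron kinetic energy:
K_max = E₀ - E'_min = 70.9000 - 55.4992 = 15.4008 keV

(Intermediate values are shown rounded; full precision is carried through to the final answer.)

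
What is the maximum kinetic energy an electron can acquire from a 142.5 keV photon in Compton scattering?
51.0208 keV

Maximum energy transfer occurs at θ = 180° (backscattering).

Initial photon: E₀ = 142.5 keV → λ₀ = 8.7006 pm

Maximum Compton shift (at 180°):
Δλ_max = 2λ_C = 2 × 2.4263 = 4.8526 pm

Final wavelength:
λ' = 8.7006 + 4.8526 = 13.5533 pm

Minimum photon energy (maximum energy to electron):
E'_min = hc/λ' = 91.4792 keV

Maximum electron kinetic energy:
K_max = E₀ - E'_min = 142.5000 - 91.4792 = 51.0208 keV

(Intermediate values are shown rounded; full precision is carried through to the final answer.)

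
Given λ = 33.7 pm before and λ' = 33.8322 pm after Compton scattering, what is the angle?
19.00°

First find the wavelength shift:
Δλ = λ' - λ = 33.8322 - 33.7 = 0.1322 pm

Using Δλ = λ_C(1 - cos θ), with λ_C = h/(m_e·c) ≈ 2.42631024 pm:
cos θ = 1 - Δλ/λ_C
cos θ = 1 - 0.1322/2.42631024
cos θ = 0.945514

θ = arccos(0.945514)
θ = 19.00°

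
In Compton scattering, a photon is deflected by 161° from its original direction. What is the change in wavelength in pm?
4.7204 pm

Using the Compton scattering formula:
Δλ = λ_C(1 - cos θ)

where λ_C = h/(m_e·c) ≈ 2.4263 pm is the Compton wavelength of an electron.

For θ = 161°:
cos(161°) = -0.9455
1 - cos(161°) = 1.9455

Δλ = 2.4263 × 1.9455
Δλ = 4.7204 pm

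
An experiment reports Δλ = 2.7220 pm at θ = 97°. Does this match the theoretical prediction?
Yes, consistent

Calculate the expected shift for θ = 97°:

Δλ_expected = λ_C(1 - cos(97°))
Δλ_expected = 2.4263 × (1 - cos(97°))
Δλ_expected = 2.4263 × 1.1219
Δλ_expected = 2.7220 pm

Given shift: 2.7220 pm
Expected shift: 2.7220 pm
Difference: 0.0000 pm

The values match. This is consistent with Compton scattering at the stated angle.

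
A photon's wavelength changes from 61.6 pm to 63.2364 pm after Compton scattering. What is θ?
71.00°

First find the wavelength shift:
Δλ = λ' - λ = 63.2364 - 61.6 = 1.6364 pm

Using Δλ = λ_C(1 - cos θ), with λ_C = h/(m_e·c) ≈ 2.42631024 pm:
cos θ = 1 - Δλ/λ_C
cos θ = 1 - 1.6364/2.42631024
cos θ = 0.325560

θ = arccos(0.325560)
θ = 71.00°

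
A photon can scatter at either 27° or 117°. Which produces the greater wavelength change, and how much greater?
117° produces the larger shift by a factor of 13.340

Calculate both shifts using Δλ = λ_C(1 - cos θ):

For θ₁ = 27°:
Δλ₁ = 2.4263 × (1 - cos(27°))
Δλ₁ = 2.4263 × 0.1090
Δλ₁ = 0.2645 pm

For θ₂ = 117°:
Δλ₂ = 2.4263 × (1 - cos(117°))
Δλ₂ = 2.4263 × 1.4540
Δλ₂ = 3.5278 pm

The 117° angle produces the larger shift.
Ratio: 3.5278/0.2645 = 13.340

(Intermediate values are shown rounded; full precision is carried through to the final answer.)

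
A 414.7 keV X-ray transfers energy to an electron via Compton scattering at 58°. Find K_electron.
114.5175 keV

By energy conservation: K_e = E_initial - E_final

First find the scattered photon energy:
Initial wavelength: λ = hc/E = 2.9897 pm
Compton shift: Δλ = λ_C(1 - cos(58°)) = 1.1406 pm
Final wavelength: λ' = 2.9897 + 1.1406 = 4.1303 pm
Final photon energy: E' = hc/λ' = 300.1825 keV

Electron kinetic energy:
K_e = E - E' = 414.7000 - 300.1825 = 114.5175 keV

(Intermediate values are shown rounded; full precision is carried through to the final answer.)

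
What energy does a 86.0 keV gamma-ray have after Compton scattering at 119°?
68.8060 keV

First convert energy to wavelength:
λ = hc/E, with hc ≈ 1239.842 keV·pm (i.e. 1239.842 eV·nm)

For E = 86.0 keV = 86000 eV:
λ = 1239.842 keV·pm / 86.0 keV
λ = 14.4168 pm

Calculate the Compton shift:
Δλ = λ_C(1 - cos(119°)) = 2.4263 × 1.4848
Δλ = 3.6026 pm

Final wavelength:
λ' = 14.4168 + 3.6026 = 18.0194 pm

Final energy:
E' = hc/λ' = 1239.842 / 18.0194 = 68.8060 keV

(Intermediate values are shown rounded; full precision is carried through to the final answer.)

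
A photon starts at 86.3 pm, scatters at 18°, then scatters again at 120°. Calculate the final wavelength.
90.0582 pm

Apply Compton shift twice:

First scattering at θ₁ = 18°:
Δλ₁ = λ_C(1 - cos(18°))
Δλ₁ = 2.4263 × 0.0489
Δλ₁ = 0.1188 pm

After first scattering:
λ₁ = 86.3 + 0.1188 = 86.4188 pm

Second scattering at θ₂ = 120°:
Δλ₂ = λ_C(1 - cos(120°))
Δλ₂ = 2.4263 × 1.5000
Δλ₂ = 3.6395 pm

Final wavelength:
λ₂ = 86.4188 + 3.6395 = 90.0582 pm

Total shift: Δλ_total = 0.1188 + 3.6395 = 3.7582 pm

(Intermediate values are shown rounded; full precision is carried through to the final answer.)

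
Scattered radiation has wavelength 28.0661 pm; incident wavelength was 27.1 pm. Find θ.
53.00°

First find the wavelength shift:
Δλ = λ' - λ = 28.0661 - 27.1 = 0.9661 pm

Using Δλ = λ_C(1 - cos θ), with λ_C = h/(m_e·c) ≈ 2.42631024 pm:
cos θ = 1 - Δλ/λ_C
cos θ = 1 - 0.9661/2.42631024
cos θ = 0.601823

θ = arccos(0.601823)
θ = 53.00°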